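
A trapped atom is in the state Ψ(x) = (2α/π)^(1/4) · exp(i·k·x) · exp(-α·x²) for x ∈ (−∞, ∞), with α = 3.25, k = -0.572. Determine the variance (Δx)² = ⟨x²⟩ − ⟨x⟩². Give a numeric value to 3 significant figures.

Compute ⟨x⟩ and ⟨x²⟩ separately, then (Δx)² = ⟨x²⟩ − ⟨x⟩².
Gaussian moments: ∫x^(2j)·e^(−2αx²) dx = (2j−1)!!/(4α)^j · √(π/(2α)), odd powers integrate to 0; here √(π/(2α)) = 0.69521.
⟨x⟩ = 0.0000 and ⟨x²⟩ = 0.076923.
(Δx)² = 0.076923 − (0.0000)² = 0.076923.

0.0769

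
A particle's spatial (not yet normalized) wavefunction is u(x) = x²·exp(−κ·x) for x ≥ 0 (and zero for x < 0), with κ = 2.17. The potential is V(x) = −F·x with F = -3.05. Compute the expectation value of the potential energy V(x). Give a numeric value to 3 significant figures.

⟨V⟩ = ∫ V(x)·|u|² dx / ∫|u|² dx.
Every integrand reduces to terms xʲ·e^(−2κx) on [0, ∞); use ∫₀^∞ xʲ·e^(−2κx) dx = j!/(2κ)^(j+1).
State is unnormalized: ∫|u|² dx = 0.015587, and ∫u*·V(x)·u dx = 0.054770, so ⟨V⟩ = 0.054770 / 0.015587.
⟨V⟩ = 3.5138.

3.51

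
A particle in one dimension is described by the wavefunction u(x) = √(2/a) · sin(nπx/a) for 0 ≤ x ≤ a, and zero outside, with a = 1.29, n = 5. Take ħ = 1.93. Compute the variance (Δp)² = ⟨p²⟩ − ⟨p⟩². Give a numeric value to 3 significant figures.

Compute ⟨p⟩ and ⟨p²⟩ separately; (Δp)² = ⟨p²⟩ − ⟨p⟩².
d/dx sin(nπx/a) = (nπ/a)·cos(nπx/a) and d²/dx² sin(nπx/a) = −(nπ/a)²·sin(nπx/a); on 0 ≤ x ≤ a, ∫sin²(nπx/a) dx = a/2 and ∫sin(nπx/a)·cos(nπx/a) dx = 0.
⟨p⟩ = 0.0000 and ⟨p²⟩ = 552.30.
(Δp)² = 552.30 − (0.0000)² = 552.30.

552.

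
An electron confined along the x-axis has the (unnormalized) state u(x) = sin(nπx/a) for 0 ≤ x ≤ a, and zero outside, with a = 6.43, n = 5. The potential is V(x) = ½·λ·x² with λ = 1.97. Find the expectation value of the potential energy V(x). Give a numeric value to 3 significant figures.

13.5

⟨V⟩ = ∫ V(x)·|u|² dx / ∫|u|² dx.
With sin²θ = (1 − cos2θ)/2 on 0 ≤ x ≤ a: ∫sin²(nπx/a) dx = a/2, ∫x·sin²(nπx/a) dx = a²/4, ∫x²·sin²(nπx/a) dx = a³·(1/6 − 1/(4n²π²)); higher powers xᵏ the same way, integrating xᵏ·cos(2nπx/a) by parts.
State is unnormalized: ∫|u|² dx = 3.2150, and ∫u*·V(x)·u dx = 43.378, so ⟨V⟩ = 43.378 / 3.2150.
⟨V⟩ = 13.492.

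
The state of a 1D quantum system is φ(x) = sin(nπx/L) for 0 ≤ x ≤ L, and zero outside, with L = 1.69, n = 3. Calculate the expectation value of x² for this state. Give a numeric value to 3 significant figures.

0.936

⟨x²⟩ = ∫ x²·|φ|² dx / ∫|φ|² dx (integrals over the domain).
With sin²θ = (1 − cos2θ)/2 on 0 ≤ x ≤ L: ∫sin²(nπx/L) dx = L/2, ∫x·sin²(nπx/L) dx = L²/4, ∫x²·sin²(nπx/L) dx = L³·(1/6 − 1/(4n²π²)); higher powers xᵏ the same way, integrating xᵏ·cos(2nπx/L) by parts.
State is unnormalized: ∫|φ|² dx = 0.84500, and ∫φ*·x²·φ dx = 0.79088, so ⟨x²⟩ = 0.79088 / 0.84500.
⟨x²⟩ = 0.93596.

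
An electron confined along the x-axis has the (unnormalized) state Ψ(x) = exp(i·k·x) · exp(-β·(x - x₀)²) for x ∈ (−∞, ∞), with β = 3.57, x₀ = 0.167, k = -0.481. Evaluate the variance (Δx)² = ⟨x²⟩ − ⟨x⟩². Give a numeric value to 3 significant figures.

0.0700

Compute ⟨x⟩ and ⟨x²⟩ separately, then (Δx)² = ⟨x²⟩ − ⟨x⟩².
Gaussian moments (u = x − x₀): ∫u^(2j)·e^(−2βu²) du = (2j−1)!!/(4β)^j · √(π/(2β)), odd powers integrate to 0; here √(π/(2β)) = 0.66332.
Normalization: ∫|Ψ|² dx = 0.66332.
⟨x⟩ = 0.16700 and ⟨x²⟩ = 0.097917.
(Δx)² = 0.097917 − (0.16700)² = 0.070028.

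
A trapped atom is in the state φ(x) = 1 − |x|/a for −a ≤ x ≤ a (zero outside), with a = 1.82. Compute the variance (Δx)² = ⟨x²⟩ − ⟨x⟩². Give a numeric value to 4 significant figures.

Compute ⟨x⟩ and ⟨x²⟩ separately, then (Δx)² = ⟨x²⟩ − ⟨x⟩².
φ is even, so ∫ over [−a, a] = 2∫₀ᵃ with φ = 1 − x/a there: ∫₀ᵃ (1 − x/a)² dx = a/3, ∫₀ᵃ x²(1 − x/a)² dx = a³/30, ∫₀ᵃ x⁴(1 − x/a)² dx = a⁵/105.
Normalization: ∫|φ|² dx = 1.2133.
⟨x⟩ = 0.0000 and ⟨x²⟩ = 0.33124.
(Δx)² = 0.33124 − (0.0000)² = 0.33124.

0.3312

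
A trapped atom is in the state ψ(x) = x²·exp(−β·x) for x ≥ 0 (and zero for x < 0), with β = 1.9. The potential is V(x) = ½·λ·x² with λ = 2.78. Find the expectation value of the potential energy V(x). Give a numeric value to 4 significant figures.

2.888

⟨V⟩ = ∫ V(x)·|ψ|² dx / ∫|ψ|² dx.
Every integrand reduces to terms xʲ·e^(−2βx) on [0, ∞); use ∫₀^∞ xʲ·e^(−2βx) dx = j!/(2β)^(j+1).
State is unnormalized: ∫|ψ|² dx = 0.030290, and ∫ψ*·V(x)·ψ dx = 0.087471, so ⟨V⟩ = 0.087471 / 0.030290.
⟨V⟩ = 2.8878.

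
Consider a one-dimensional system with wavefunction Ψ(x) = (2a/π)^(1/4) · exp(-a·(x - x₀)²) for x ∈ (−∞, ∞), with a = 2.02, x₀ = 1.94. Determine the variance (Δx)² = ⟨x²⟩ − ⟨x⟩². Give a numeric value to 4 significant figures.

Compute ⟨x⟩ and ⟨x²⟩ separately, then (Δx)² = ⟨x²⟩ − ⟨x⟩².
Gaussian moments (u = x − x₀): ∫u^(2j)·e^(−2au²) du = (2j−1)!!/(4a)^j · √(π/(2a)), odd powers integrate to 0; here √(π/(2a)) = 0.88183.
⟨x⟩ = 1.9400 and ⟨x²⟩ = 3.8874.
(Δx)² = 3.8874 − (1.9400)² = 0.12376.

0.1238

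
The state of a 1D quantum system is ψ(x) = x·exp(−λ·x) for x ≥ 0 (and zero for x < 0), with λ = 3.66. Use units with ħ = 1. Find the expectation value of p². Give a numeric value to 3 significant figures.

13.4

p² ψ = −ħ² d²ψ/dx²; ⟨p²⟩ = −ħ² ∫ ψ*·ψ'' dx / ∫|ψ|² dx.
Differentiate x·exp(−λ·x) with the product rule; every integrand then reduces to terms xʲ·e^(−2λx) on [0, ∞), with ∫₀^∞ xʲ·e^(−2λx) dx = j!/(2λ)^(j+1).
State is unnormalized: ∫|ψ|² dx = 0.0050991, and ∫ψ*·(−ħ² ψ'') dx = 0.068306, so ⟨p²⟩ = 0.068306 / 0.0050991.
⟨p²⟩ = 13.396.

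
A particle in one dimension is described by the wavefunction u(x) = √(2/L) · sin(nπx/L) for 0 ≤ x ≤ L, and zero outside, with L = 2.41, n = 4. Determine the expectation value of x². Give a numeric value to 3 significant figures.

1.92

⟨x²⟩ = ∫ x²·|u|² dx (integrals over the domain).
With sin²θ = (1 − cos2θ)/2 on 0 ≤ x ≤ L: ∫sin²(nπx/L) dx = L/2, ∫x·sin²(nπx/L) dx = L²/4, ∫x²·sin²(nπx/L) dx = L³·(1/6 − 1/(4n²π²)); higher powers xᵏ the same way, integrating xᵏ·cos(2nπx/L) by parts.
⟨x²⟩ = 1.9176.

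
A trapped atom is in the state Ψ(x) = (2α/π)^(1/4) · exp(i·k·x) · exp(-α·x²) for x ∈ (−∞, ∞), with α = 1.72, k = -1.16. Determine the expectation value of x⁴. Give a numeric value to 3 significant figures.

0.0634

⟨x⁴⟩ = ∫ x⁴·|Ψ|² dx (integrals over the domain).
Gaussian moments: ∫x^(2j)·e^(−2αx²) dx = (2j−1)!!/(4α)^j · √(π/(2α)), odd powers integrate to 0; here √(π/(2α)) = 0.95564.
⟨x⁴⟩ = 0.063379.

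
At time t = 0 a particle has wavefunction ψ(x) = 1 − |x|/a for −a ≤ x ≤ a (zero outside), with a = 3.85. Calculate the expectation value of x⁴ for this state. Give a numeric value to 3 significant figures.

6.28

⟨x⁴⟩ = ∫ x⁴·|ψ|² dx / ∫|ψ|² dx (integrals over the domain).
ψ is even, so ∫ over [−a, a] = 2∫₀ᵃ with ψ = 1 − x/a there: ∫₀ᵃ (1 − x/a)² dx = a/3, ∫₀ᵃ x²(1 − x/a)² dx = a³/30, ∫₀ᵃ x⁴(1 − x/a)² dx = a⁵/105.
State is unnormalized: ∫|ψ|² dx = 2.5667, and ∫ψ*·x⁴·ψ dx = 16.112, so ⟨x⁴⟩ = 16.112 / 2.5667.
⟨x⁴⟩ = 6.2773.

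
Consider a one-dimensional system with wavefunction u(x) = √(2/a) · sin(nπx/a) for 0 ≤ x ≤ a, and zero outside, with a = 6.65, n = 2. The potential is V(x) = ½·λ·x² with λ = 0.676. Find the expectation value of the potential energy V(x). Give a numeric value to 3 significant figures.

⟨V⟩ = ∫ V(x)·|u|² dx.
With sin²θ = (1 − cos2θ)/2 on 0 ≤ x ≤ a: ∫sin²(nπx/a) dx = a/2, ∫x·sin²(nπx/a) dx = a²/4, ∫x²·sin²(nπx/a) dx = a³·(1/6 − 1/(4n²π²)); higher powers xᵏ the same way, integrating xᵏ·cos(2nπx/a) by parts.
⟨V⟩ = 4.7931.

4.79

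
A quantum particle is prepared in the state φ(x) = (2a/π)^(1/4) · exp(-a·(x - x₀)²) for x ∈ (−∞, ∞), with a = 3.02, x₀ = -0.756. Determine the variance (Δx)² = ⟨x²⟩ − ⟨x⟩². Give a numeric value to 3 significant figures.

Compute ⟨x⟩ and ⟨x²⟩ separately, then (Δx)² = ⟨x²⟩ − ⟨x⟩².
Gaussian moments (u = x − x₀): ∫u^(2j)·e^(−2au²) du = (2j−1)!!/(4a)^j · √(π/(2a)), odd powers integrate to 0; here √(π/(2a)) = 0.72120.
⟨x⟩ = -0.75600 and ⟨x²⟩ = 0.65432.
(Δx)² = 0.65432 − (-0.75600)² = 0.082781.

0.0828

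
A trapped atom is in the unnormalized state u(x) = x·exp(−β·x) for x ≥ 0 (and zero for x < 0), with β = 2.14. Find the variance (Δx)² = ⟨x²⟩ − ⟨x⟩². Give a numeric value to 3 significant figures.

Compute ⟨x⟩ and ⟨x²⟩ separately, then (Δx)² = ⟨x²⟩ − ⟨x⟩².
Every integrand reduces to terms xʲ·e^(−2βx) on [0, ∞); use ∫₀^∞ xʲ·e^(−2βx) dx = j!/(2β)^(j+1).
Normalization: ∫|u|² dx = 0.025509.
⟨x⟩ = 0.70093 and ⟨x²⟩ = 0.65508.
(Δx)² = 0.65508 − (0.70093)² = 0.16377.

0.164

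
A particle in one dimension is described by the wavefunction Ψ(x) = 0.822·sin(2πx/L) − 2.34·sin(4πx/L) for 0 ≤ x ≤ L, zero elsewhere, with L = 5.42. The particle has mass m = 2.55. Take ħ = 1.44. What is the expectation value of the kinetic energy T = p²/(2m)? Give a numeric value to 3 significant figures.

T = −(ħ²/2m) d²/dx², so ⟨T⟩ = −(ħ²/2m) ∫ Ψ*·Ψ'' dx / ∫|Ψ|² dx; with m = 2.55.
d²/dx² sin(jπx/L) = −(jπ/L)²·sin(jπx/L); on 0 ≤ x ≤ L, ∫sin²(jπx/L) dx = L/2 and ∫sin(jπx/L)·sin(lπx/L) dx = 0 for j ≠ l, so only diagonal terms survive in ∫|Ψ|² and ∫Ψ·Ψ″; ∫Ψ·Ψ′ dx = [Ψ²/2] between the walls = 0.
State is unnormalized: ∫|Ψ|² dx = 16.670, and ∫Ψ*·(−ħ²/2m · Ψ'') dx = 33.433, so ⟨T⟩ = 33.433 / 16.670.
⟨T⟩ = 2.0056.

2.01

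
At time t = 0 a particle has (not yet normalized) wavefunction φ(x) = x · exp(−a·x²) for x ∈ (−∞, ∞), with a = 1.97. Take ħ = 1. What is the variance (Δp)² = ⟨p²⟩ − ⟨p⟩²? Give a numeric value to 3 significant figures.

5.91

Compute ⟨p⟩ and ⟨p²⟩ separately; (Δp)² = ⟨p²⟩ − ⟨p⟩².
Expand each integrand as polynomial × e^(−2ax²) and use ∫x^(2j)·e^(−2ax²) dx = (2j−1)!!/(4a)^j · √(π/(2a)), odd powers → 0; here √(π/(2a)) = 0.89295. Differentiate with the product rule, d/dx e^(−ax²) = −2ax·e^(−ax²).
Normalization: ∫|φ|² dx = 0.11332.
⟨p⟩ = 0.0000 and ⟨p²⟩ = 5.9100.
(Δp)² = 5.9100 − (0.0000)² = 5.9100.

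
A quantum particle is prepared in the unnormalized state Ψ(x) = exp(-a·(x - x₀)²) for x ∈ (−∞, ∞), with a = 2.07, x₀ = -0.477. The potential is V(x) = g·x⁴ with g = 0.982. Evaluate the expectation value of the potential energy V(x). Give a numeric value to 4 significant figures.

0.2557

⟨V⟩ = ∫ V(x)·|Ψ|² dx / ∫|Ψ|² dx.
Gaussian moments (u = x − x₀): ∫u^(2j)·e^(−2au²) du = (2j−1)!!/(4a)^j · √(π/(2a)), odd powers integrate to 0; here √(π/(2a)) = 0.87111.
State is unnormalized: ∫|Ψ|² dx = 0.87111, and ∫Ψ*·V(x)·Ψ dx = 0.22276, so ⟨V⟩ = 0.22276 / 0.87111.
⟨V⟩ = 0.25572.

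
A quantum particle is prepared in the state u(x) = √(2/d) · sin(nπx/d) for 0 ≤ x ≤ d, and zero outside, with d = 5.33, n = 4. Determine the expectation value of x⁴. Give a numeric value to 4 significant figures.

⟨x⁴⟩ = ∫ x⁴·|u|² dx (integrals over the domain).
With sin²θ = (1 − cos2θ)/2 on 0 ≤ x ≤ d: ∫sin²(nπx/d) dx = d/2, ∫x·sin²(nπx/d) dx = d²/4, ∫x²·sin²(nπx/d) dx = d³·(1/6 − 1/(4n²π²)); higher powers xᵏ the same way, integrating xᵏ·cos(2nπx/d) by parts.
⟨x⁴⟩ = 156.35.

156.4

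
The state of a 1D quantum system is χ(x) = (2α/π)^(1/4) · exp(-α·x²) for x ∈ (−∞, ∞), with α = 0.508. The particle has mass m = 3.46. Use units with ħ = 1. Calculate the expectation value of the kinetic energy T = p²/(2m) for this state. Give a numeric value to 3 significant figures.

0.0734

T = −(ħ²/2m) d²/dx², so ⟨T⟩ = −(ħ²/2m) ∫ χ*·χ'' dx; with m = 3.46.
Gaussian moments: ∫x^(2j)·e^(−2αx²) dx = (2j−1)!!/(4α)^j · √(π/(2α)), odd powers integrate to 0; here √(π/(2α)) = 1.7584. Derivatives: d/dx e^(−αx²) = −2αx·e^(−αx²), d²/dx² e^(−αx²) = (4α²x² − 2α)·e^(−αx²).
⟨T⟩ = 0.073410.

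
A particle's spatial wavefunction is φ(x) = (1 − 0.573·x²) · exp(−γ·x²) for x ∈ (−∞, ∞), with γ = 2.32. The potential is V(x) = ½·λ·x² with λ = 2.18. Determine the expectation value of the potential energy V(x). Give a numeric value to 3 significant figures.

0.0908

⟨V⟩ = ∫ V(x)·|φ|² dx / ∫|φ|² dx.
Expand each integrand as polynomial × e^(−2γx²) and use ∫x^(2j)·e^(−2γx²) dx = (2j−1)!!/(4γ)^j · √(π/(2γ)), odd powers → 0; here √(π/(2γ)) = 0.82284.
State is unnormalized: ∫|φ|² dx = 0.73064, and ∫φ*·V(x)·φ dx = 0.066370, so ⟨V⟩ = 0.066370 / 0.73064.
⟨V⟩ = 0.090838.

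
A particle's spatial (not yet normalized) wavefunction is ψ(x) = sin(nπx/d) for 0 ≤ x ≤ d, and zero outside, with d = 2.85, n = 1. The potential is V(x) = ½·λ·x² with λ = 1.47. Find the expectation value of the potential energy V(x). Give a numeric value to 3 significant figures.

1.69

⟨V⟩ = ∫ V(x)·|ψ|² dx / ∫|ψ|² dx.
With sin²θ = (1 − cos2θ)/2 on 0 ≤ x ≤ d: ∫sin²(nπx/d) dx = d/2, ∫x·sin²(nπx/d) dx = d²/4, ∫x²·sin²(nπx/d) dx = d³·(1/6 − 1/(4n²π²)); higher powers xᵏ the same way, integrating xᵏ·cos(2nπx/d) by parts.
State is unnormalized: ∫|ψ|² dx = 1.4250, and ∫ψ*·V(x)·ψ dx = 2.4048, so ⟨V⟩ = 2.4048 / 1.4250.
⟨V⟩ = 1.6876.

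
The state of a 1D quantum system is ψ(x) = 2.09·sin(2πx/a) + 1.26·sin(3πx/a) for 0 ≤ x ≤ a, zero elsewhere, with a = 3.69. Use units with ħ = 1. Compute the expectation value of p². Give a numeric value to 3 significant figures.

3.87

p² ψ = −ħ² d²ψ/dx²; ⟨p²⟩ = −ħ² ∫ ψ*·ψ'' dx / ∫|ψ|² dx.
d²/dx² sin(jπx/a) = −(jπ/a)²·sin(jπx/a); on 0 ≤ x ≤ a, ∫sin²(jπx/a) dx = a/2 and ∫sin(jπx/a)·sin(lπx/a) dx = 0 for j ≠ l, so only diagonal terms survive in ∫|ψ|² and ∫ψ·ψ″; ∫ψ·ψ′ dx = [ψ²/2] between the walls = 0.
State is unnormalized: ∫|ψ|² dx = 10.988, and ∫ψ*·(−ħ² ψ'') dx = 42.475, so ⟨p²⟩ = 42.475 / 10.988.
⟨p²⟩ = 3.8655.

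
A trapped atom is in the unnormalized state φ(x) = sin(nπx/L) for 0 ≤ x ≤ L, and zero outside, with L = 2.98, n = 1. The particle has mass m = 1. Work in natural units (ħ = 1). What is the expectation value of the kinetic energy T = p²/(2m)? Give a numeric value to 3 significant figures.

0.556

T = −(ħ²/2m) d²/dx², so ⟨T⟩ = −(ħ²/2m) ∫ φ*·φ'' dx / ∫|φ|² dx; with m = 1.
d/dx sin(nπx/L) = (nπ/L)·cos(nπx/L) and d²/dx² sin(nπx/L) = −(nπ/L)²·sin(nπx/L); on 0 ≤ x ≤ L, ∫sin²(nπx/L) dx = L/2 and ∫sin(nπx/L)·cos(nπx/L) dx = 0.
State is unnormalized: ∫|φ|² dx = 1.4900, and ∫φ*·(−ħ²/2m · φ'') dx = 0.82799, so ⟨T⟩ = 0.82799 / 1.4900.
⟨T⟩ = 0.55570.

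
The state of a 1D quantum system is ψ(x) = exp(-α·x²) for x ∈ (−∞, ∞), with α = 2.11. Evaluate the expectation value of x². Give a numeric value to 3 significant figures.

0.118

⟨x²⟩ = ∫ x²·|ψ|² dx / ∫|ψ|² dx (integrals over the domain).
Gaussian moments: ∫x^(2j)·e^(−2αx²) dx = (2j−1)!!/(4α)^j · √(π/(2α)), odd powers integrate to 0; here √(π/(2α)) = 0.86282.
State is unnormalized: ∫|ψ|² dx = 0.86282, and ∫ψ*·x²·ψ dx = 0.10223, so ⟨x²⟩ = 0.10223 / 0.86282.
⟨x²⟩ = 0.11848.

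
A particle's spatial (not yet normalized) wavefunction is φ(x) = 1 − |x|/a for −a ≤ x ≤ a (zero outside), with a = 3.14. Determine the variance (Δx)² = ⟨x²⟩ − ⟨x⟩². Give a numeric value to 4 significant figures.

0.9860

Compute ⟨x⟩ and ⟨x²⟩ separately, then (Δx)² = ⟨x²⟩ − ⟨x⟩².
φ is even, so ∫ over [−a, a] = 2∫₀ᵃ with φ = 1 − x/a there: ∫₀ᵃ (1 − x/a)² dx = a/3, ∫₀ᵃ x²(1 − x/a)² dx = a³/30, ∫₀ᵃ x⁴(1 − x/a)² dx = a⁵/105.
Normalization: ∫|φ|² dx = 2.0933.
⟨x⟩ = 0.0000 and ⟨x²⟩ = 0.98596.
(Δx)² = 0.98596 − (0.0000)² = 0.98596.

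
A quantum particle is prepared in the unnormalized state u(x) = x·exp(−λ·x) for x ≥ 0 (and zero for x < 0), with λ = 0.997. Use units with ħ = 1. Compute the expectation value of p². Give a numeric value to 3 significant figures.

0.994

p² u = −ħ² d²u/dx²; ⟨p²⟩ = −ħ² ∫ u*·u'' dx / ∫|u|² dx.
Differentiate x·exp(−λ·x) with the product rule; every integrand then reduces to terms xʲ·e^(−2λx) on [0, ∞), with ∫₀^∞ xʲ·e^(−2λx) dx = j!/(2λ)^(j+1).
State is unnormalized: ∫|u|² dx = 0.25226, and ∫u*·(−ħ² u'') dx = 0.25075, so ⟨p²⟩ = 0.25075 / 0.25226.
⟨p²⟩ = 0.99401.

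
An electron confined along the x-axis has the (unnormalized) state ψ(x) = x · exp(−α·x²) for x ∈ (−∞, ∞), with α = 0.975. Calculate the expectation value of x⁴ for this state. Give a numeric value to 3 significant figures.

⟨x⁴⟩ = ∫ x⁴·|ψ|² dx / ∫|ψ|² dx (integrals over the domain).
Expand each integrand as polynomial × e^(−2αx²) and use ∫x^(2j)·e^(−2αx²) dx = (2j−1)!!/(4α)^j · √(π/(2α)), odd powers → 0; here √(π/(2α)) = 1.2693.
State is unnormalized: ∫|ψ|² dx = 0.32546, and ∫ψ*·x⁴·ψ dx = 0.32096, so ⟨x⁴⟩ = 0.32096 / 0.32546.
⟨x⁴⟩ = 0.98619.

0.986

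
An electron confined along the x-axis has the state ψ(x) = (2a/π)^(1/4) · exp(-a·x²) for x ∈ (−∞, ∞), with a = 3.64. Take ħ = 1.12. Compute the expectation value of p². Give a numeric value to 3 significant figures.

4.57

p² ψ = −ħ² d²ψ/dx²; ⟨p²⟩ = −ħ² ∫ ψ*·ψ'' dx.
Gaussian moments: ∫x^(2j)·e^(−2ax²) dx = (2j−1)!!/(4a)^j · √(π/(2a)), odd powers integrate to 0; here √(π/(2a)) = 0.65692. Derivatives: d/dx e^(−ax²) = −2ax·e^(−ax²), d²/dx² e^(−ax²) = (4a²x² − 2a)·e^(−ax²).
⟨p²⟩ = 4.5660.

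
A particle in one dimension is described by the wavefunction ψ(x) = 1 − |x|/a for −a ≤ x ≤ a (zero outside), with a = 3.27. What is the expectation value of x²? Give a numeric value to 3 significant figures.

1.07

⟨x²⟩ = ∫ x²·|ψ|² dx / ∫|ψ|² dx (integrals over the domain).
ψ is even, so ∫ over [−a, a] = 2∫₀ᵃ with ψ = 1 − x/a there: ∫₀ᵃ (1 − x/a)² dx = a/3, ∫₀ᵃ x²(1 − x/a)² dx = a³/30, ∫₀ᵃ x⁴(1 − x/a)² dx = a⁵/105.
State is unnormalized: ∫|ψ|² dx = 2.1800, and ∫ψ*·x²·ψ dx = 2.3311, so ⟨x²⟩ = 2.3311 / 2.1800.
⟨x²⟩ = 1.0693.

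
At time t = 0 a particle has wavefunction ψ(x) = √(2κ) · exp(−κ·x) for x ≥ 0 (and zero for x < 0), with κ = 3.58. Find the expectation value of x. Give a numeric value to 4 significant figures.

0.1397

⟨x⟩ = ∫ x·|ψ|² dx (integrals over the domain).
Every integrand reduces to terms xʲ·e^(−2κx) on [0, ∞); use ∫₀^∞ xʲ·e^(−2κx) dx = j!/(2κ)^(j+1).
⟨x⟩ = 0.13966.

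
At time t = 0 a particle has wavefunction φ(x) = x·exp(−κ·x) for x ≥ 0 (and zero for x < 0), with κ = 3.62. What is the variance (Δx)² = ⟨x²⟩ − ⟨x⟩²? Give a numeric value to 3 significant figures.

0.0572

Compute ⟨x⟩ and ⟨x²⟩ separately, then (Δx)² = ⟨x²⟩ − ⟨x⟩².
Every integrand reduces to terms xʲ·e^(−2κx) on [0, ∞); use ∫₀^∞ xʲ·e^(−2κx) dx = j!/(2κ)^(j+1).
Normalization: ∫|φ|² dx = 0.0052700.
⟨x⟩ = 0.41436 and ⟨x²⟩ = 0.22893.
(Δx)² = 0.22893 − (0.41436)² = 0.057233.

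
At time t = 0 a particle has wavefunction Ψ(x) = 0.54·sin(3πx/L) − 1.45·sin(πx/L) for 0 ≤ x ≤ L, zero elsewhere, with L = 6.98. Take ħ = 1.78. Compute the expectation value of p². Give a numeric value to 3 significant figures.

p² Ψ = −ħ² d²Ψ/dx²; ⟨p²⟩ = −ħ² ∫ Ψ*·Ψ'' dx / ∫|Ψ|² dx.
d²/dx² sin(jπx/L) = −(jπ/L)²·sin(jπx/L); on 0 ≤ x ≤ L, ∫sin²(jπx/L) dx = L/2 and ∫sin(jπx/L)·sin(lπx/L) dx = 0 for j ≠ l, so only diagonal terms survive in ∫|Ψ|² and ∫Ψ·Ψ″; ∫Ψ·Ψ′ dx = [Ψ²/2] between the walls = 0.
State is unnormalized: ∫|Ψ|² dx = 8.3554, and ∫Ψ*·(−ħ² Ψ'') dx = 10.588, so ⟨p²⟩ = 10.588 / 8.3554.
⟨p²⟩ = 1.2673.

1.27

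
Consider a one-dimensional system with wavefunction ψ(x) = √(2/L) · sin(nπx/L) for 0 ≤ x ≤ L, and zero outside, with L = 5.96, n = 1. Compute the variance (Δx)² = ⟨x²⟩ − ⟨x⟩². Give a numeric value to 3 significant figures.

1.16

Compute ⟨x⟩ and ⟨x²⟩ separately, then (Δx)² = ⟨x²⟩ − ⟨x⟩².
With sin²θ = (1 − cos2θ)/2 on 0 ≤ x ≤ L: ∫sin²(nπx/L) dx = L/2, ∫x·sin²(nπx/L) dx = L²/4, ∫x²·sin²(nπx/L) dx = L³·(1/6 − 1/(4n²π²)); higher powers xᵏ the same way, integrating xᵏ·cos(2nπx/L) by parts.
⟨x⟩ = 2.9800 and ⟨x²⟩ = 10.041.
(Δx)² = 10.041 − (2.9800)² = 1.1606.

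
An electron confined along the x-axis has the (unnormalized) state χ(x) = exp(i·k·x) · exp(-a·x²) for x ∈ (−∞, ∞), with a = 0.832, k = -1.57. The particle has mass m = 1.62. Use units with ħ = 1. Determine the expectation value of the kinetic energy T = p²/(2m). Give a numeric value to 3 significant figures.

1.02

T = −(ħ²/2m) d²/dx², so ⟨T⟩ = −(ħ²/2m) ∫ χ*·χ'' dx / ∫|χ|² dx; with m = 1.62.
Gaussian moments: ∫x^(2j)·e^(−2ax²) dx = (2j−1)!!/(4a)^j · √(π/(2a)), odd powers integrate to 0; here √(π/(2a)) = 1.3740. Derivatives: χ′ = (ik − 2ax)·χ, χ″ = ((ik − 2ax)² − 2a)·χ; the odd-in-x pieces drop out.
State is unnormalized: ∫|χ|² dx = 1.3740, and ∫χ*·(−ħ²/2m · χ'') dx = 1.3982, so ⟨T⟩ = 1.3982 / 1.3740.
⟨T⟩ = 1.0176.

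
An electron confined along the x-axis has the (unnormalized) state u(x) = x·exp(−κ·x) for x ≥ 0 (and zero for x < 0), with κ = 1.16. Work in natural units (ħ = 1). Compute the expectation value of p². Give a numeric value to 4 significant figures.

1.346

p² u = −ħ² d²u/dx²; ⟨p²⟩ = −ħ² ∫ u*·u'' dx / ∫|u|² dx.
Differentiate x·exp(−κ·x) with the product rule; every integrand then reduces to terms xʲ·e^(−2κx) on [0, ∞), with ∫₀^∞ xʲ·e^(−2κx) dx = j!/(2κ)^(j+1).
State is unnormalized: ∫|u|² dx = 0.16016, and ∫u*·(−ħ² u'') dx = 0.21552, so ⟨p²⟩ = 0.21552 / 0.16016.
⟨p²⟩ = 1.3456.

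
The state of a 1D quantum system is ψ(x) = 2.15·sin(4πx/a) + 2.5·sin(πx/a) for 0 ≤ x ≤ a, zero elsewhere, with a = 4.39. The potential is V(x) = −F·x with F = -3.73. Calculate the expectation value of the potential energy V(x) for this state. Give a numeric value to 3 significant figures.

7.95

⟨V⟩ = ∫ V(x)·|ψ|² dx / ∫|ψ|² dx.
On 0 ≤ x ≤ a (j ≠ l): ∫sin²(jπx/a) dx = a/2, ∫sin(jπx/a)·sin(lπx/a) dx = 0; diagonal moments ∫x·sin²(jπx/a) dx = a²/4, ∫x²·sin²(jπx/a) dx = a³·(1/6 − 1/(4j²π²)); cross terms ∫x·sin(jπx/a)·sin(lπx/a) dx = 0 for j + l even and −4jla²/(π²(j² − l²)²) for j + l odd, ∫x²·sin(jπx/a)·sin(lπx/a) dx = (−1)^(j+l)·4jla³/(π²(j² − l²)²); higher powers the same way via product-to-sum and parts.
State is unnormalized: ∫|ψ|² dx = 23.865, and ∫ψ*·V(x)·ψ dx = 189.82, so ⟨V⟩ = 189.82 / 23.865.
⟨V⟩ = 7.9540.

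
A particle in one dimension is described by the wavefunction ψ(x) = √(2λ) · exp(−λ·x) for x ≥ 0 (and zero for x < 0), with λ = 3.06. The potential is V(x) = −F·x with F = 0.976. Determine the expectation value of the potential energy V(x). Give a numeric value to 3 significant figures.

-0.159

⟨V⟩ = ∫ V(x)·|ψ|² dx.
Every integrand reduces to terms xʲ·e^(−2λx) on [0, ∞); use ∫₀^∞ xʲ·e^(−2λx) dx = j!/(2λ)^(j+1).
⟨V⟩ = -0.15948.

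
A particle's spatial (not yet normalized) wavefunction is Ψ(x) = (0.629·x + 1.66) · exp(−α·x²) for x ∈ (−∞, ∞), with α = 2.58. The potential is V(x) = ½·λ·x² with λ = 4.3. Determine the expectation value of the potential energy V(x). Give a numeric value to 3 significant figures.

⟨V⟩ = ∫ V(x)·|Ψ|² dx / ∫|Ψ|² dx.
Expand each integrand as polynomial × e^(−2αx²) and use ∫x^(2j)·e^(−2αx²) dx = (2j−1)!!/(4α)^j · √(π/(2α)), odd powers → 0; here √(π/(2α)) = 0.78028.
State is unnormalized: ∫|Ψ|² dx = 2.1801, and ∫Ψ*·V(x)·Ψ dx = 0.46664, so ⟨V⟩ = 0.46664 / 2.1801.
⟨V⟩ = 0.21405.

0.214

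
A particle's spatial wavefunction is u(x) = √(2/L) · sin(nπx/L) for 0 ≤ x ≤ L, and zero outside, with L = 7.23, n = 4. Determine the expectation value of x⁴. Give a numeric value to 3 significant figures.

⟨x⁴⟩ = ∫ x⁴·|u|² dx (integrals over the domain).
With sin²θ = (1 − cos2θ)/2 on 0 ≤ x ≤ L: ∫sin²(nπx/L) dx = L/2, ∫x·sin²(nπx/L) dx = L²/4, ∫x²·sin²(nπx/L) dx = L³·(1/6 − 1/(4n²π²)); higher powers xᵏ the same way, integrating xᵏ·cos(2nπx/L) by parts.
⟨x⁴⟩ = 529.35.

529.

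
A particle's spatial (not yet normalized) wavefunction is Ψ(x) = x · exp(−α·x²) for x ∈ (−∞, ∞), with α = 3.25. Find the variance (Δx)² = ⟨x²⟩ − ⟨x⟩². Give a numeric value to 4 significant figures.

0.2308

Compute ⟨x⟩ and ⟨x²⟩ separately, then (Δx)² = ⟨x²⟩ − ⟨x⟩².
Expand each integrand as polynomial × e^(−2αx²) and use ∫x^(2j)·e^(−2αx²) dx = (2j−1)!!/(4α)^j · √(π/(2α)), odd powers → 0; here √(π/(2α)) = 0.69521.
Normalization: ∫|Ψ|² dx = 0.053478.
⟨x⟩ = 0.0000 and ⟨x²⟩ = 0.23077.
(Δx)² = 0.23077 − (0.0000)² = 0.23077.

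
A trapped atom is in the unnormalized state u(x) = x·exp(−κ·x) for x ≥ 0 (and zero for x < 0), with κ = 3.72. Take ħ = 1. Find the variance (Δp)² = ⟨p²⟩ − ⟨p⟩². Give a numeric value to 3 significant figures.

13.8

Compute ⟨p⟩ and ⟨p²⟩ separately; (Δp)² = ⟨p²⟩ − ⟨p⟩².
Differentiate x·exp(−κ·x) with the product rule; every integrand then reduces to terms xʲ·e^(−2κx) on [0, ∞), with ∫₀^∞ xʲ·e^(−2κx) dx = j!/(2κ)^(j+1).
Normalization: ∫|u|² dx = 0.0048564.
⟨p⟩ = 0.0000 and ⟨p²⟩ = 13.838.
(Δp)² = 13.838 − (0.0000)² = 13.838.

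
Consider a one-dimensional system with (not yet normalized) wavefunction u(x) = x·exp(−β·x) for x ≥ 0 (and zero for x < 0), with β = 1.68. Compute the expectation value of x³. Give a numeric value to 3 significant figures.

⟨x³⟩ = ∫ x³·|u|² dx / ∫|u|² dx (integrals over the domain).
Every integrand reduces to terms xʲ·e^(−2βx) on [0, ∞); use ∫₀^∞ xʲ·e^(−2βx) dx = j!/(2β)^(j+1).
State is unnormalized: ∫|u|² dx = 0.052724, and ∫u*·x³·u dx = 0.083396, so ⟨x³⟩ = 0.083396 / 0.052724.
⟨x³⟩ = 1.5817.

1.58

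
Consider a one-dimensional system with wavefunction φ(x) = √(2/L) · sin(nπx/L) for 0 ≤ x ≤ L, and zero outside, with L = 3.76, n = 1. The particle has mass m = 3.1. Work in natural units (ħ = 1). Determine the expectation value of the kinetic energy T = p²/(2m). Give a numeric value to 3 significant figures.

0.113

T = −(ħ²/2m) d²/dx², so ⟨T⟩ = −(ħ²/2m) ∫ φ*·φ'' dx; with m = 3.1.
d/dx sin(nπx/L) = (nπ/L)·cos(nπx/L) and d²/dx² sin(nπx/L) = −(nπ/L)²·sin(nπx/L); on 0 ≤ x ≤ L, ∫sin²(nπx/L) dx = L/2 and ∫sin(nπx/L)·cos(nπx/L) dx = 0.
⟨T⟩ = 0.11260.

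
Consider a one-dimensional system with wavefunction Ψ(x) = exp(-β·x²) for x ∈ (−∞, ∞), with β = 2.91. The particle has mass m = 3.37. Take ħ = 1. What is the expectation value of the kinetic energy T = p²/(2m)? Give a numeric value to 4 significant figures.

T = −(ħ²/2m) d²/dx², so ⟨T⟩ = −(ħ²/2m) ∫ Ψ*·Ψ'' dx / ∫|Ψ|² dx; with m = 3.37.
Gaussian moments: ∫x^(2j)·e^(−2βx²) dx = (2j−1)!!/(4β)^j · √(π/(2β)), odd powers integrate to 0; here √(π/(2β)) = 0.73471. Derivatives: d/dx e^(−βx²) = −2βx·e^(−βx²), d²/dx² e^(−βx²) = (4β²x² − 2β)·e^(−βx²).
State is unnormalized: ∫|Ψ|² dx = 0.73471, and ∫Ψ*·(−ħ²/2m · Ψ'') dx = 0.31721, so ⟨T⟩ = 0.31721 / 0.73471.
⟨T⟩ = 0.43175.

0.4318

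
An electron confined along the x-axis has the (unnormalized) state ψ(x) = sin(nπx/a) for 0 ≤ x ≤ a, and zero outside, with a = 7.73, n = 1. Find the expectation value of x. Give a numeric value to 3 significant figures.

⟨x⟩ = ∫ x·|ψ|² dx / ∫|ψ|² dx (integrals over the domain).
With sin²θ = (1 − cos2θ)/2 on 0 ≤ x ≤ a: ∫sin²(nπx/a) dx = a/2, ∫x·sin²(nπx/a) dx = a²/4, ∫x²·sin²(nπx/a) dx = a³·(1/6 − 1/(4n²π²)); higher powers xᵏ the same way, integrating xᵏ·cos(2nπx/a) by parts.
State is unnormalized: ∫|ψ|² dx = 3.8650, and ∫ψ*·x·ψ dx = 14.938, so ⟨x⟩ = 14.938 / 3.8650.
⟨x⟩ = 3.8650.

3.87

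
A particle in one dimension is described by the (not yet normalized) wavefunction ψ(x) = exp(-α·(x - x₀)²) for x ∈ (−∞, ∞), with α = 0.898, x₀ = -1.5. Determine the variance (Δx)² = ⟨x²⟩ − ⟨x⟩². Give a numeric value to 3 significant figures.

0.278

Compute ⟨x⟩ and ⟨x²⟩ separately, then (Δx)² = ⟨x²⟩ − ⟨x⟩².
Gaussian moments (u = x − x₀): ∫u^(2j)·e^(−2αu²) du = (2j−1)!!/(4α)^j · √(π/(2α)), odd powers integrate to 0; here √(π/(2α)) = 1.3226.
Normalization: ∫|ψ|² dx = 1.3226.
⟨x⟩ = -1.5000 and ⟨x²⟩ = 2.5284.
(Δx)² = 2.5284 − (-1.5000)² = 0.27840.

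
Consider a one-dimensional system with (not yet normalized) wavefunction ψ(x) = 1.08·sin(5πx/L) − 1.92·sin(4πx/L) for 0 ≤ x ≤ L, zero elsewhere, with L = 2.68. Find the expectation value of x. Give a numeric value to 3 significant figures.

⟨x⟩ = ∫ x·|ψ|² dx / ∫|ψ|² dx (integrals over the domain).
On 0 ≤ x ≤ L (j ≠ l): ∫sin²(jπx/L) dx = L/2, ∫sin(jπx/L)·sin(lπx/L) dx = 0; diagonal moments ∫x·sin²(jπx/L) dx = L²/4, ∫x²·sin²(jπx/L) dx = L³·(1/6 − 1/(4j²π²)); cross terms ∫x·sin(jπx/L)·sin(lπx/L) dx = 0 for j + l even and −4jlL²/(π²(j² − l²)²) for j + l odd, ∫x²·sin(jπx/L)·sin(lπx/L) dx = (−1)^(j+l)·4jlL³/(π²(j² − l²)²); higher powers the same way via product-to-sum and parts.
State is unnormalized: ∫|ψ|² dx = 6.5028, and ∫ψ*·x·ψ dx = 11.694, so ⟨x⟩ = 11.694 / 6.5028.
⟨x⟩ = 1.7984.

1.80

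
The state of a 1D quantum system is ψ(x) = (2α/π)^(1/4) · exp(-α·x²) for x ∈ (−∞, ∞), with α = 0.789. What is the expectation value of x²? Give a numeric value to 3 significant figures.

⟨x²⟩ = ∫ x²·|ψ|² dx (integrals over the domain).
Gaussian moments: ∫x^(2j)·e^(−2αx²) dx = (2j−1)!!/(4α)^j · √(π/(2α)), odd powers integrate to 0; here √(π/(2α)) = 1.4110.
⟨x²⟩ = 0.31686.

0.317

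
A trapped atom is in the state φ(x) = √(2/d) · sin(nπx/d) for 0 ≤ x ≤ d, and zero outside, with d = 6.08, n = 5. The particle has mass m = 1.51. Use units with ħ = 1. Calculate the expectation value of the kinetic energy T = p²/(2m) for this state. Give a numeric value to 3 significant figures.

T = −(ħ²/2m) d²/dx², so ⟨T⟩ = −(ħ²/2m) ∫ φ*·φ'' dx; with m = 1.51.
d/dx sin(nπx/d) = (nπ/d)·cos(nπx/d) and d²/dx² sin(nπx/d) = −(nπ/d)²·sin(nπx/d); on 0 ≤ x ≤ d, ∫sin²(nπx/d) dx = d/2 and ∫sin(nπx/d)·cos(nπx/d) dx = 0.
⟨T⟩ = 2.2102.

2.21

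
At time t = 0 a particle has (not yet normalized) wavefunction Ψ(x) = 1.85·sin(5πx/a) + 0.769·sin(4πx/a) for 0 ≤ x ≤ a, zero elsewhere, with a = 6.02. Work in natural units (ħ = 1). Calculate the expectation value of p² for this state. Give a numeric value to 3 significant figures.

6.45

p² Ψ = −ħ² d²Ψ/dx²; ⟨p²⟩ = −ħ² ∫ Ψ*·Ψ'' dx / ∫|Ψ|² dx.
d²/dx² sin(jπx/a) = −(jπ/a)²·sin(jπx/a); on 0 ≤ x ≤ a, ∫sin²(jπx/a) dx = a/2 and ∫sin(jπx/a)·sin(lπx/a) dx = 0 for j ≠ l, so only diagonal terms survive in ∫|Ψ|² and ∫Ψ·Ψ″; ∫Ψ·Ψ′ dx = [Ψ²/2] between the walls = 0.
State is unnormalized: ∫|Ψ|² dx = 12.082, and ∫Ψ*·(−ħ² Ψ'') dx = 77.895, so ⟨p²⟩ = 77.895 / 12.082.
⟨p²⟩ = 6.4473.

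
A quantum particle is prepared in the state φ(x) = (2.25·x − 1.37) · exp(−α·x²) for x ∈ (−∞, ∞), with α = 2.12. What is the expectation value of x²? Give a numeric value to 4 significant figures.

⟨x²⟩ = ∫ x²·|φ|² dx / ∫|φ|² dx (integrals over the domain).
Expand each integrand as polynomial × e^(−2αx²) and use ∫x^(2j)·e^(−2αx²) dx = (2j−1)!!/(4α)^j · √(π/(2α)), odd powers → 0; here √(π/(2α)) = 0.86078.
State is unnormalized: ∫|φ|² dx = 2.1295, and ∫φ*·x²·φ dx = 0.37232, so ⟨x²⟩ = 0.37232 / 2.1295.
⟨x²⟩ = 0.17484.

0.1748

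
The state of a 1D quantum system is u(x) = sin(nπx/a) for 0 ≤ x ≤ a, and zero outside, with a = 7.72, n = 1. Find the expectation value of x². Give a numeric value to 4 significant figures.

⟨x²⟩ = ∫ x²·|u|² dx / ∫|u|² dx (integrals over the domain).
With sin²θ = (1 − cos2θ)/2 on 0 ≤ x ≤ a: ∫sin²(nπx/a) dx = a/2, ∫x·sin²(nπx/a) dx = a²/4, ∫x²·sin²(nπx/a) dx = a³·(1/6 − 1/(4n²π²)); higher powers xᵏ the same way, integrating xᵏ·cos(2nπx/a) by parts.
State is unnormalized: ∫|u|² dx = 3.8600, and ∫u*·x²·u dx = 65.029, so ⟨x²⟩ = 65.029 / 3.8600.
⟨x²⟩ = 16.847.

16.85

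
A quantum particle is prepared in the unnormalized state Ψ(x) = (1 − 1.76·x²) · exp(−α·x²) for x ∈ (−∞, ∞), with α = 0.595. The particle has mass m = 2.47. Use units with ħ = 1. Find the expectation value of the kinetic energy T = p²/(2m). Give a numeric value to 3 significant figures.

T = −(ħ²/2m) d²/dx², so ⟨T⟩ = −(ħ²/2m) ∫ Ψ*·Ψ'' dx / ∫|Ψ|² dx; with m = 2.47.
Expand each integrand as polynomial × e^(−2αx²) and use ∫x^(2j)·e^(−2αx²) dx = (2j−1)!!/(4α)^j · √(π/(2α)), odd powers → 0; here √(π/(2α)) = 1.6248. Differentiate with the product rule, d/dx e^(−αx²) = −2αx·e^(−αx²).
State is unnormalized: ∫|Ψ|² dx = 1.8873, and ∫Ψ*·(−ħ²/2m · Ψ'') dx = 1.2343, so ⟨T⟩ = 1.2343 / 1.8873.
⟨T⟩ = 0.65398.

0.654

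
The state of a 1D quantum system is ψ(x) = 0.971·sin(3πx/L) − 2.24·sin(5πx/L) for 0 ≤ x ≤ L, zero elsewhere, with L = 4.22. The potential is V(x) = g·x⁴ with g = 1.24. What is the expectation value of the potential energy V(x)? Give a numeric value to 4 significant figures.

53.77

⟨V⟩ = ∫ V(x)·|ψ|² dx / ∫|ψ|² dx.
On 0 ≤ x ≤ L (j ≠ l): ∫sin²(jπx/L) dx = L/2, ∫sin(jπx/L)·sin(lπx/L) dx = 0; diagonal moments ∫x·sin²(jπx/L) dx = L²/4, ∫x²·sin²(jπx/L) dx = L³·(1/6 − 1/(4j²π²)); cross terms ∫x·sin(jπx/L)·sin(lπx/L) dx = 0 for j + l even and −4jlL²/(π²(j² − l²)²) for j + l odd, ∫x²·sin(jπx/L)·sin(lπx/L) dx = (−1)^(j+l)·4jlL³/(π²(j² − l²)²); higher powers the same way via product-to-sum and parts.
State is unnormalized: ∫|ψ|² dx = 12.577, and ∫ψ*·V(x)·ψ dx = 676.22, so ⟨V⟩ = 676.22 / 12.577.
⟨V⟩ = 53.769.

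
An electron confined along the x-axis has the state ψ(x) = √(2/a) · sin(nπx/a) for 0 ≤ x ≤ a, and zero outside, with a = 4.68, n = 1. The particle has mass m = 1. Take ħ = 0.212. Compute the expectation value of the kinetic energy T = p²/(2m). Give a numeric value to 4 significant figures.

T = −(ħ²/2m) d²/dx², so ⟨T⟩ = −(ħ²/2m) ∫ ψ*·ψ'' dx; with m = 1.
d/dx sin(nπx/a) = (nπ/a)·cos(nπx/a) and d²/dx² sin(nπx/a) = −(nπ/a)²·sin(nπx/a); on 0 ≤ x ≤ a, ∫sin²(nπx/a) dx = a/2 and ∫sin(nπx/a)·cos(nπx/a) dx = 0.
⟨T⟩ = 0.010126.

0.01013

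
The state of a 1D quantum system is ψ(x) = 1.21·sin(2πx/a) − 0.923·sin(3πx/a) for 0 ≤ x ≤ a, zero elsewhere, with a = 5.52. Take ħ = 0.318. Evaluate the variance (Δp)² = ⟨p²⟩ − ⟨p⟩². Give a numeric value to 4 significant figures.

0.1913

Compute ⟨p⟩ and ⟨p²⟩ separately; (Δp)² = ⟨p²⟩ − ⟨p⟩².
d²/dx² sin(jπx/a) = −(jπ/a)²·sin(jπx/a); on 0 ≤ x ≤ a, ∫sin²(jπx/a) dx = a/2 and ∫sin(jπx/a)·sin(lπx/a) dx = 0 for j ≠ l, so only diagonal terms survive in ∫|ψ|² and ∫ψ·ψ″; ∫ψ·ψ′ dx = [ψ²/2] between the walls = 0.
Normalization: ∫|ψ|² dx = 6.3922.
⟨p⟩ = 0.0000 and ⟨p²⟩ = 0.19126.
(Δp)² = 0.19126 − (0.0000)² = 0.19126.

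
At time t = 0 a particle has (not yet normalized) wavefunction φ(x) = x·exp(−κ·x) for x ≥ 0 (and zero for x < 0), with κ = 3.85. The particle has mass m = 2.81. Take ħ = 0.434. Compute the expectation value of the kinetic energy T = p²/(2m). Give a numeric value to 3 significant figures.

0.497

T = −(ħ²/2m) d²/dx², so ⟨T⟩ = −(ħ²/2m) ∫ φ*·φ'' dx / ∫|φ|² dx; with m = 2.81.
Differentiate x·exp(−κ·x) with the product rule; every integrand then reduces to terms xʲ·e^(−2κx) on [0, ∞), with ∫₀^∞ xʲ·e^(−2κx) dx = j!/(2κ)^(j+1).
State is unnormalized: ∫|φ|² dx = 0.0043808, and ∫φ*·(−ħ²/2m · φ'') dx = 0.0021763, so ⟨T⟩ = 0.0021763 / 0.0043808.
⟨T⟩ = 0.49678.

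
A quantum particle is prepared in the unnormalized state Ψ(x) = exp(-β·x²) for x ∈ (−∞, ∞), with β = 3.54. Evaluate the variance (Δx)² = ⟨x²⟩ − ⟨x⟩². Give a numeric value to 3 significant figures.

0.0706

Compute ⟨x⟩ and ⟨x²⟩ separately, then (Δx)² = ⟨x²⟩ − ⟨x⟩².
Gaussian moments: ∫x^(2j)·e^(−2βx²) dx = (2j−1)!!/(4β)^j · √(π/(2β)), odd powers integrate to 0; here √(π/(2β)) = 0.66613.
Normalization: ∫|Ψ|² dx = 0.66613.
⟨x⟩ = 0.0000 and ⟨x²⟩ = 0.070621.
(Δx)² = 0.070621 − (0.0000)² = 0.070621.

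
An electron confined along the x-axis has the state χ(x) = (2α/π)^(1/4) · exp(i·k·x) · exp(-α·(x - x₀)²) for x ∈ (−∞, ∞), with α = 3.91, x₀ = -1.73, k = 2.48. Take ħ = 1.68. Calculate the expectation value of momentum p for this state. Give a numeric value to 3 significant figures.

4.17

p χ = −iħ dχ/dx; then ⟨p⟩ = ∫ χ*·(pχ) dx.
Gaussian moments (u = x − x₀): ∫u^(2j)·e^(−2αu²) du = (2j−1)!!/(4α)^j · √(π/(2α)), odd powers integrate to 0; here √(π/(2α)) = 0.63383. Derivatives: χ′ = (ik − 2αu)·χ, χ″ = ((ik − 2αu)² − 2α)·χ; the odd-in-u pieces drop out.
⟨p⟩ = 4.1664.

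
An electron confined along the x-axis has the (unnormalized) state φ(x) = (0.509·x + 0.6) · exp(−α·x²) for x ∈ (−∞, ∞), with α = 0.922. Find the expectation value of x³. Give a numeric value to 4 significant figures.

⟨x³⟩ = ∫ x³·|φ|² dx / ∫|φ|² dx (integrals over the domain).
Expand each integrand as polynomial × e^(−2αx²) and use ∫x^(2j)·e^(−2αx²) dx = (2j−1)!!/(4α)^j · √(π/(2α)), odd powers → 0; here √(π/(2α)) = 1.3053.
State is unnormalized: ∫|φ|² dx = 0.56158, and ∫φ*·x³·φ dx = 0.17585, so ⟨x³⟩ = 0.17585 / 0.56158.
⟨x³⟩ = 0.31313.

0.3131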